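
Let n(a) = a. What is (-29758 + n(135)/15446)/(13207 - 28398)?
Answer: 459641933/234640186 ≈ 1.9589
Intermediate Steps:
(-29758 + n(135)/15446)/(13207 - 28398) = (-29758 + 135/15446)/(13207 - 28398) = (-29758 + 135*(1/15446))/(-15191) = (-29758 + 135/15446)*(-1/15191) = -459641933/15446*(-1/15191) = 459641933/234640186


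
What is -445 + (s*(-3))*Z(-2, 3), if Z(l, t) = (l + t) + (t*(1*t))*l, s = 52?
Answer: 2207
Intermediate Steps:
Z(l, t) = l + t + l*t**2 (Z(l, t) = (l + t) + (t*t)*l = (l + t) + t**2*l = (l + t) + l*t**2 = l + t + l*t**2)
-445 + (s*(-3))*Z(-2, 3) = -445 + (52*(-3))*(-2 + 3 - 2*3**2) = -445 - 156*(-2 + 3 - 2*9) = -445 - 156*(-2 + 3 - 18) = -445 - 156*(-17) = -445 + 2652 = 2207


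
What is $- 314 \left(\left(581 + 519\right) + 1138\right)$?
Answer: $-702732$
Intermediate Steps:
$- 314 \left(\left(581 + 519\right) + 1138\right) = - 314 \left(1100 + 1138\right) = \left(-314\right) 2238 = -702732$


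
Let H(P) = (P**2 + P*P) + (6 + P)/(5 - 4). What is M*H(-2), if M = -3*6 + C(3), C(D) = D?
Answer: -180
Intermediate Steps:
H(P) = 6 + P + 2*P**2 (H(P) = (P**2 + P**2) + (6 + P)/1 = 2*P**2 + (6 + P)*1 = 2*P**2 + (6 + P) = 6 + P + 2*P**2)
M = -15 (M = -3*6 + 3 = -18 + 3 = -15)
M*H(-2) = -15*(6 - 2 + 2*(-2)**2) = -15*(6 - 2 + 2*4) = -15*(6 - 2 + 8) = -15*12 = -180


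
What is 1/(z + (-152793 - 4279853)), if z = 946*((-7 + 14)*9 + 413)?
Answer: -1/3982350 ≈ -2.5111e-7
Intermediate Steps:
z = 450296 (z = 946*(7*9 + 413) = 946*(63 + 413) = 946*476 = 450296)
1/(z + (-152793 - 4279853)) = 1/(450296 + (-152793 - 4279853)) = 1/(450296 - 4432646) = 1/(-3982350) = -1/3982350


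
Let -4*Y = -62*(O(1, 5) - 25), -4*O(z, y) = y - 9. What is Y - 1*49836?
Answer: -50208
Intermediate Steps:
O(z, y) = 9/4 - y/4 (O(z, y) = -(y - 9)/4 = -(-9 + y)/4 = 9/4 - y/4)
Y = -372 (Y = -(-31)*((9/4 - ¼*5) - 25)/2 = -(-31)*((9/4 - 5/4) - 25)/2 = -(-31)*(1 - 25)/2 = -(-31)*(-24)/2 = -¼*1488 = -372)
Y - 1*49836 = -372 - 1*49836 = -372 - 49836 = -50208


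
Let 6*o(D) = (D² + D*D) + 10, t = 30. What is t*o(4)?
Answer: 210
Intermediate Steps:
o(D) = 5/3 + D²/3 (o(D) = ((D² + D*D) + 10)/6 = ((D² + D²) + 10)/6 = (2*D² + 10)/6 = (10 + 2*D²)/6 = 5/3 + D²/3)
t*o(4) = 30*(5/3 + (⅓)*4²) = 30*(5/3 + (⅓)*16) = 30*(5/3 + 16/3) = 30*7 = 210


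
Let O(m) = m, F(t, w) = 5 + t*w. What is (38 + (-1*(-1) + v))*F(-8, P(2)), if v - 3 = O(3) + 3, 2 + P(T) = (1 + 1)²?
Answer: -528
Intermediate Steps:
P(T) = 2 (P(T) = -2 + (1 + 1)² = -2 + 2² = -2 + 4 = 2)
v = 9 (v = 3 + (3 + 3) = 3 + 6 = 9)
(38 + (-1*(-1) + v))*F(-8, P(2)) = (38 + (-1*(-1) + 9))*(5 - 8*2) = (38 + (1 + 9))*(5 - 16) = (38 + 10)*(-11) = 48*(-11) = -528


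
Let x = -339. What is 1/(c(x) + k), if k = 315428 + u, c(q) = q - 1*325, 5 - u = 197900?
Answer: 1/116869 ≈ 8.5566e-6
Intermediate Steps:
u = -197895 (u = 5 - 1*197900 = 5 - 197900 = -197895)
c(q) = -325 + q (c(q) = q - 325 = -325 + q)
k = 117533 (k = 315428 - 197895 = 117533)
1/(c(x) + k) = 1/((-325 - 339) + 117533) = 1/(-664 + 117533) = 1/116869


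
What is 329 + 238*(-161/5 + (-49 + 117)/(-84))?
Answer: -112909/15 ≈ -7527.3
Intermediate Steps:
329 + 238*(-161/5 + (-49 + 117)/(-84)) = 329 + 238*(-161*⅕ + 68*(-1/84)) = 329 + 238*(-161/5 - 17/21) = 329 + 238*(-3466/105) = 329 - 117844/15 = -112909/15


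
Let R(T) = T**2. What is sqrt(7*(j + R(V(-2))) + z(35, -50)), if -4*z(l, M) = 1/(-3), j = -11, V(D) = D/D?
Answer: I*sqrt(2517)/6 ≈ 8.3616*I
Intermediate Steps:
V(D) = 1
z(l, M) = 1/12 (z(l, M) = -1/4/(-3) = -1/4*(-1/3) = 1/12)
sqrt(7*(j + R(V(-2))) + z(35, -50)) = sqrt(7*(-11 + 1**2) + 1/12) = sqrt(7*(-11 + 1) + 1/12) = sqrt(7*(-10) + 1/12) = sqrt(-70 + 1/12) = sqrt(-839/12) = I*sqrt(2517)/6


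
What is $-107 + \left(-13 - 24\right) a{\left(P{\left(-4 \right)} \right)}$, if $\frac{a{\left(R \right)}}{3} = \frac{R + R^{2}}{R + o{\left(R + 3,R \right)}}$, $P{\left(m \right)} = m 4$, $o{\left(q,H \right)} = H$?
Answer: $\frac{1451}{2} \approx 725.5$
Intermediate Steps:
$P{\left(m \right)} = 4 m$
$a{\left(R \right)} = \frac{3 \left(R + R^{2}\right)}{2 R}$ ($a{\left(R \right)} = 3 \frac{R + R^{2}}{R + R} = 3 \frac{R + R^{2}}{2 R} = \frac{3 \left(R + R^{2}\right)}{2 R}$)
$-107 + \left(-13 - 24\right) a{\left(P{\left(-4 \right)} \right)} = -107 + \left(-13 - 24\right) \left(\frac{3}{2} + \frac{3 \cdot 4 \left(-4\right)}{2}\right) = -107 + \left(-13 - 24\right) \left(\frac{3}{2} + \frac{3}{2} \left(-16\right)\right) = -107 - 37 \left(\frac{3}{2} - 24\right) = -107 - - \frac{1665}{2} = -107 + \frac{1665}{2} = \frac{1451}{2}$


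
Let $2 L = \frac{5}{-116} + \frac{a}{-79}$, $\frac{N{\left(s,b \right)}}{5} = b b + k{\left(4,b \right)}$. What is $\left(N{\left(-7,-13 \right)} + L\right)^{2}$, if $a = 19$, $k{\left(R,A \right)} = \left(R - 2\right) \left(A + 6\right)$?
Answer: $\frac{201685470963201}{335915584} \approx 6.0041 \cdot 10^{5}$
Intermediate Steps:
$k{\left(R,A \right)} = \left(-2 + R\right) \left(6 + A\right)$
$N{\left(s,b \right)} = 60 + 5 b^{2} + 10 b$ ($N{\left(s,b \right)} = 5 \left(b b + \left(-12 - 2 b + 6 \cdot 4 + b 4\right)\right) = 5 \left(b^{2} + \left(-12 - 2 b + 24 + 4 b\right)\right) = 5 \left(b^{2} + \left(12 + 2 b\right)\right) = 5 \left(12 + b^{2} + 2 b\right) = 60 + 5 b^{2} + 10 b$)
$L = - \frac{2599}{18328}$ ($L = \frac{\frac{5}{-116} + \frac{19}{-79}}{2} = \frac{5 \left(- \frac{1}{116}\right) + 19 \left(- \frac{1}{79}\right)}{2} = \frac{- \frac{5}{116} - \frac{19}{79}}{2} = \frac{1}{2} \left(- \frac{2599}{9164}\right) = - \frac{2599}{18328} \approx -0.1418$)
$\left(N{\left(-7,-13 \right)} + L\right)^{2} = \left(\left(60 + 5 \left(-13\right)^{2} + 10 \left(-13\right)\right) - \frac{2599}{18328}\right)^{2} = \left(\left(60 + 5 \cdot 169 - 130\right) - \frac{2599}{18328}\right)^{2} = \left(\left(60 + 845 - 130\right) - \frac{2599}{18328}\right)^{2} = \left(775 - \frac{2599}{18328}\right)^{2} = \left(\frac{14201601}{18328}\right)^{2} = \frac{201685470963201}{335915584}$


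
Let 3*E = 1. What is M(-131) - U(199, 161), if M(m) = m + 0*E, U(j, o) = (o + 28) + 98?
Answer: -418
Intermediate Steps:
E = ⅓ (E = (⅓)*1 = ⅓ ≈ 0.33333)
U(j, o) = 126 + o (U(j, o) = (28 + o) + 98 = 126 + o)
M(m) = m (M(m) = m + 0*(⅓) = m + 0 = m)
M(-131) - U(199, 161) = -131 - (126 + 161) = -131 - 1*287 = -131 - 287 = -418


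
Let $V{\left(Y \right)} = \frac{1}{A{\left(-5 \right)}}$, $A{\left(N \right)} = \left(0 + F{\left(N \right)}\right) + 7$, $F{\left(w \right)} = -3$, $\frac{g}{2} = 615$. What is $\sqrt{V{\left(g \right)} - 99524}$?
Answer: $\frac{i \sqrt{398095}}{2} \approx 315.47 i$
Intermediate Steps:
$g = 1230$ ($g = 2 \cdot 615 = 1230$)
$A{\left(N \right)} = 4$ ($A{\left(N \right)} = \left(0 - 3\right) + 7 = -3 + 7 = 4$)
$V{\left(Y \right)} = \frac{1}{4}$
$\sqrt{V{\left(g \right)} - 99524} = \sqrt{\frac{1}{4} - 99524} = \sqrt{- \frac{398095}{4}} = \frac{i \sqrt{398095}}{2}$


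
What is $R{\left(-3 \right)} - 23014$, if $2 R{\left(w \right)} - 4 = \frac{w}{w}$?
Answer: $- \frac{46023}{2} \approx -23012.0$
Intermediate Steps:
$R{\left(w \right)} = \frac{5}{2}$ ($R{\left(w \right)} = 2 + \frac{w \frac{1}{w}}{2} = 2 + \frac{1}{2} \cdot 1 = 2 + \frac{1}{2} = \frac{5}{2}$)
$R{\left(-3 \right)} - 23014 = \frac{5}{2} - 23014 = - \frac{46023}{2}$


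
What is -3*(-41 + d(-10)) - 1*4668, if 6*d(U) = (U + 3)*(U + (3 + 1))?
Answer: -4566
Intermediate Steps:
d(U) = (3 + U)*(4 + U)/6 (d(U) = ((U + 3)*(U + (3 + 1)))/6 = ((3 + U)*(U + 4))/6 = ((3 + U)*(4 + U))/6 = (3 + U)*(4 + U)/6)
-3*(-41 + d(-10)) - 1*4668 = -3*(-41 + (2 + (⅙)*(-10)² + (7/6)*(-10))) - 1*4668 = -3*(-41 + (2 + (⅙)*100 - 35/3)) - 4668 = -3*(-41 + (2 + 50/3 - 35/3)) - 4668 = -3*(-41 + 7) - 4668 = -3*(-34) - 4668 = 102 - 4668 = -4566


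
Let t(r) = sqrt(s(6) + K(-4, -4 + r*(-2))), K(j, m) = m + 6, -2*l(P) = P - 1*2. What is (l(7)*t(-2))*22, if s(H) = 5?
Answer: -55*sqrt(11) ≈ -182.41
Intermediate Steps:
l(P) = 1 - P/2 (l(P) = -(P - 1*2)/2 = -(P - 2)/2 = -(-2 + P)/2 = 1 - P/2)
K(j, m) = 6 + m
t(r) = sqrt(7 - 2*r) (t(r) = sqrt(5 + (6 + (-4 + r*(-2)))) = sqrt(5 + (6 + (-4 - 2*r))) = sqrt(5 + (2 - 2*r)) = sqrt(7 - 2*r))
(l(7)*t(-2))*22 = ((1 - 1/2*7)*sqrt(7 - 2*(-2)))*22 = ((1 - 7/2)*sqrt(7 + 4))*22 = -5*sqrt(11)/2*22 = -55*sqrt(11)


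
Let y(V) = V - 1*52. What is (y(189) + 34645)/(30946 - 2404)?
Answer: 5797/4757 ≈ 1.2186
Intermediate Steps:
y(V) = -52 + V (y(V) = V - 52 = -52 + V)
(y(189) + 34645)/(30946 - 2404) = ((-52 + 189) + 34645)/(30946 - 2404) = (137 + 34645)/28542 = 34782*(1/28542) = 5797/4757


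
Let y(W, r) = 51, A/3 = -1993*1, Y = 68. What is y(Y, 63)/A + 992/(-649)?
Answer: -1988089/1293457 ≈ -1.5370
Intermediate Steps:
A = -5979 (A = 3*(-1993*1) = 3*(-1993) = -5979)
y(Y, 63)/A + 992/(-649) = 51/(-5979) + 992/(-649) = 51*(-1/5979) + 992*(-1/649) = -17/1993 - 992/649 = -1988089/1293457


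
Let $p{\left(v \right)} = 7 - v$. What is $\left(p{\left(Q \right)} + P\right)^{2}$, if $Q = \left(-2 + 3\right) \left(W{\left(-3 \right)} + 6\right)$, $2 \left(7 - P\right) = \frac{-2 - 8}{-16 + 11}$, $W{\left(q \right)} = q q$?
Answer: $4$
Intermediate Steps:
$W{\left(q \right)} = q^{2}$
$P = 6$ ($P = 7 - \frac{\left(-2 - 8\right) \frac{1}{-16 + 11}}{2} = 7 - \frac{\left(-10\right) \frac{1}{-5}}{2} = 7 - \frac{\left(-10\right) \left(- \frac{1}{5}\right)}{2} = 7 - 1 = 6$)
$Q = 15$ ($Q = \left(-2 + 3\right) \left(\left(-3\right)^{2} + 6\right) = 1 \left(9 + 6\right) = 1 \cdot 15 = 15$)
$\left(p{\left(Q \right)} + P\right)^{2} = \left(\left(7 - 15\right) + 6\right)^{2} = \left(-8 + 6\right)^{2} = \left(-2\right)^{2} = 4$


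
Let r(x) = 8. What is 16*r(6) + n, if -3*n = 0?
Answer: 128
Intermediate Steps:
n = 0 (n = -⅓*0 = 0)
16*r(6) + n = 16*8 + 0 = 128 + 0 = 128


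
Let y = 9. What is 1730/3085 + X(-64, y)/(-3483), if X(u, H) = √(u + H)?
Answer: 346/617 - I*√55/3483 ≈ 0.56078 - 0.0021293*I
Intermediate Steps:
X(u, H) = √(H + u)
1730/3085 + X(-64, y)/(-3483) = 1730/3085 + √(9 - 64)/(-3483) = 1730*(1/3085) + √(-55)*(-1/3483) = 346/617 + (I*√55)*(-1/3483) = 346/617 - I*√55/3483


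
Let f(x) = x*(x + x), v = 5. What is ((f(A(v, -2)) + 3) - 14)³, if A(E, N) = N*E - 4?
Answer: 55306341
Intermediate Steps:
A(E, N) = -4 + E*N (A(E, N) = E*N - 4 = -4 + E*N)
f(x) = 2*x² (f(x) = x*(2*x) = 2*x²)
((f(A(v, -2)) + 3) - 14)³ = ((2*(-4 + 5*(-2))² + 3) - 14)³ = ((2*(-4 - 10)² + 3) - 14)³ = ((2*(-14)² + 3) - 14)³ = ((2*196 + 3) - 14)³ = ((392 + 3) - 14)³ = (395 - 14)³ = 381³ = 55306341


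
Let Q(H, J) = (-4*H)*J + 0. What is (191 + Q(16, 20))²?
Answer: 1185921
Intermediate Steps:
Q(H, J) = -4*H*J (Q(H, J) = -4*H*J + 0 = -4*H*J)
(191 + Q(16, 20))² = (191 - 4*16*20)² = (191 - 1280)² = (-1089)² = 1185921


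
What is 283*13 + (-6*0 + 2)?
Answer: 3681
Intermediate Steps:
283*13 + (-6*0 + 2) = 3679 + (0 + 2) = 3679 + 2 = 3681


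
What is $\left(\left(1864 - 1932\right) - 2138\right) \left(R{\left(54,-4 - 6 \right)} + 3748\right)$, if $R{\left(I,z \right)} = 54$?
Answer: $-8387212$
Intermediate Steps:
$\left(\left(1864 - 1932\right) - 2138\right) \left(R{\left(54,-4 - 6 \right)} + 3748\right) = \left(\left(1864 - 1932\right) - 2138\right) \left(54 + 3748\right) = \left(\left(1864 - 1932\right) - 2138\right) 3802 = \left(-68 - 2138\right) 3802 = \left(-2206\right) 3802 = -8387212$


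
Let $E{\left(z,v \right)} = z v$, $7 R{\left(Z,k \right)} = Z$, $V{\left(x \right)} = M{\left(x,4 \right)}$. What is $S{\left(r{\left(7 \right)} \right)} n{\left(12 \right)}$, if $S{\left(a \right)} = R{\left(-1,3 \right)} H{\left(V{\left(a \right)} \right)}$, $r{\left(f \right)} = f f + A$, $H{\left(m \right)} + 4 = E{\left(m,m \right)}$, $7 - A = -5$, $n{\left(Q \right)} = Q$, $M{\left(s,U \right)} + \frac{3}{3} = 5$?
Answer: $- \frac{144}{7} \approx -20.571$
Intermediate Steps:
$M{\left(s,U \right)} = 4$ ($M{\left(s,U \right)} = -1 + 5 = 4$)
$V{\left(x \right)} = 4$
$R{\left(Z,k \right)} = \frac{Z}{7}$
$E{\left(z,v \right)} = v z$
$A = 12$ ($A = 7 - -5 = 7 + 5 = 12$)
$H{\left(m \right)} = -4 + m^{2}$ ($H{\left(m \right)} = -4 + m m = -4 + m^{2}$)
$r{\left(f \right)} = 12 + f^{2}$ ($r{\left(f \right)} = f f + 12 = f^{2} + 12 = 12 + f^{2}$)
$S{\left(a \right)} = - \frac{12}{7}$ ($S{\left(a \right)} = \frac{1}{7} \left(-1\right) \left(-4 + 4^{2}\right) = - \frac{-4 + 16}{7} = \left(- \frac{1}{7}\right) 12 = - \frac{12}{7}$)
$S{\left(r{\left(7 \right)} \right)} n{\left(12 \right)} = \left(- \frac{12}{7}\right) 12 = - \frac{144}{7}$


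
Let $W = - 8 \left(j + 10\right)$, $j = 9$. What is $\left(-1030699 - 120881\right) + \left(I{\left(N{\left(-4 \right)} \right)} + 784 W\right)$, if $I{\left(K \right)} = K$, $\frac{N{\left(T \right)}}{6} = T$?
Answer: $-1270772$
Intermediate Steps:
$N{\left(T \right)} = 6 T$
$W = -152$ ($W = - 8 \left(9 + 10\right) = \left(-8\right) 19 = -152$)
$\left(-1030699 - 120881\right) + \left(I{\left(N{\left(-4 \right)} \right)} + 784 W\right) = \left(-1030699 - 120881\right) + \left(6 \left(-4\right) + 784 \left(-152\right)\right) = -1151580 - 119192 = -1270772$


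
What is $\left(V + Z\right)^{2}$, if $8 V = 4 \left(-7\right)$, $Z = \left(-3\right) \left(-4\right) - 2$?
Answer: $\frac{169}{4} \approx 42.25$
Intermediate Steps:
$Z = 10$ ($Z = 12 - 2 = 10$)
$V = - \frac{7}{2}$ ($V = \frac{4 \left(-7\right)}{8} = \frac{1}{8} \left(-28\right) = - \frac{7}{2} \approx -3.5$)
$\left(V + Z\right)^{2} = \left(- \frac{7}{2} + 10\right)^{2} = \left(\frac{13}{2}\right)^{2} = \frac{169}{4}$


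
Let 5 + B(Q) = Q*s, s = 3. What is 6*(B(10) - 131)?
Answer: -636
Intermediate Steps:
B(Q) = -5 + 3*Q (B(Q) = -5 + Q*3 = -5 + 3*Q)
6*(B(10) - 131) = 6*((-5 + 3*10) - 131) = 6*((-5 + 30) - 131) = 6*(25 - 131) = 6*(-106) = -636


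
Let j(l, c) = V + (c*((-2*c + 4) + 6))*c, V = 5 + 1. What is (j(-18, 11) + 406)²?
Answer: 1081600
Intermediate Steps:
V = 6
j(l, c) = 6 + c²*(10 - 2*c) (j(l, c) = 6 + (c*((-2*c + 4) + 6))*c = 6 + (c*((4 - 2*c) + 6))*c = 6 + (c*(10 - 2*c))*c = 6 + c²*(10 - 2*c))
(j(-18, 11) + 406)² = ((6 - 2*11³ + 10*11²) + 406)² = ((6 - 2*1331 + 10*121) + 406)² = ((6 - 2662 + 1210) + 406)² = (-1446 + 406)² = (-1040)² = 1081600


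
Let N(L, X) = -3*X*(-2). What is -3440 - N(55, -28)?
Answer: -3272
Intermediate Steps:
N(L, X) = 6*X
-3440 - N(55, -28) = -3440 - 6*(-28) = -3440 - 1*(-168) = -3440 + 168 = -3272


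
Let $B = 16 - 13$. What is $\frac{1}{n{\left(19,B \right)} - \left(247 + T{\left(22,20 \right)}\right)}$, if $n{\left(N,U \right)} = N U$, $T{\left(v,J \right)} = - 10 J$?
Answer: $\frac{1}{10} \approx 0.1$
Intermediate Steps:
$B = 3$ ($B = 16 - 13 = 3$)
$\frac{1}{n{\left(19,B \right)} - \left(247 + T{\left(22,20 \right)}\right)} = \frac{1}{19 \cdot 3 - \left(247 - 200\right)} = \frac{1}{57 - 47} = \frac{1}{10}$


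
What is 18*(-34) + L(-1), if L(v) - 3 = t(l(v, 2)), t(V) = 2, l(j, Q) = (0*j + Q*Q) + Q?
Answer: -607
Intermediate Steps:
l(j, Q) = Q + Q² (l(j, Q) = (0 + Q²) + Q = Q² + Q = Q + Q²)
L(v) = 5 (L(v) = 3 + 2 = 5)
18*(-34) + L(-1) = 18*(-34) + 5 = -612 + 5 = -607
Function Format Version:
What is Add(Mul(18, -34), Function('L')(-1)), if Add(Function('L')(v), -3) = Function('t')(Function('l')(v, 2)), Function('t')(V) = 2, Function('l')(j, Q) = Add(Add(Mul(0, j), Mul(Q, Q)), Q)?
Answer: -607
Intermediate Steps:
Function('l')(j, Q) = Add(Q, Pow(Q, 2)) (Function('l')(j, Q) = Add(Add(0, Pow(Q, 2)), Q) = Add(Pow(Q, 2), Q) = Add(Q, Pow(Q, 2)))
Function('L')(v) = 5 (Function('L')(v) = Add(3, 2) = 5)
Add(Mul(18, -34), Function('L')(-1)) = Add(Mul(18, -34), 5) = Add(-612, 5) = -607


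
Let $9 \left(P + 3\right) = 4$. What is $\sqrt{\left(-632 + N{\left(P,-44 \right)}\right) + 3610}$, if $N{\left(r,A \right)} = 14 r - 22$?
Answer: $\frac{\sqrt{26282}}{3} \approx 54.039$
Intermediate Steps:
$P = - \frac{23}{9}$ ($P = -3 + \frac{1}{9} \cdot 4 = -3 + \frac{4}{9} = - \frac{23}{9} \approx -2.5556$)
$N{\left(r,A \right)} = -22 + 14 r$
$\sqrt{\left(-632 + N{\left(P,-44 \right)}\right) + 3610} = \sqrt{\left(-632 + \left(-22 + 14 \left(- \frac{23}{9}\right)\right)\right) + 3610} = \sqrt{\left(-632 - \frac{520}{9}\right) + 3610} = \sqrt{- \frac{6208}{9} + 3610} = \sqrt{\frac{26282}{9}} = \frac{\sqrt{26282}}{3}$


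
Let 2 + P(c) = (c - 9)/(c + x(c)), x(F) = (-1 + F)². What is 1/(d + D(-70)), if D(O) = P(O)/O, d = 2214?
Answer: 347970/770415601 ≈ 0.00045167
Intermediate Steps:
P(c) = -2 + (-9 + c)/(c + (-1 + c)²) (P(c) = -2 + (c - 9)/(c + (-1 + c)²) = -2 + (-9 + c)/(c + (-1 + c)²))
D(O) = (-11 - 2*O² + 3*O)/(O*(1 + O² - O)) (D(O) = ((-11 - 2*O² + 3*O)/(1 + O² - O))/O = (-11 - 2*O² + 3*O)/(O*(1 + O² - O)))
1/(d + D(-70)) = 1/(2214 + (-11 - 2*(-70)² + 3*(-70))/((-70)*(1 + (-70)² - 1*(-70)))) = 1/(2214 - (-11 - 2*4900 - 210)/(70*(1 + 4900 + 70))) = 1/(2214 - 1/70*(-11 - 9800 - 210)/4971) = 1/(2214 - 1/70*1/4971*(-10021)) = 1/(2214 + 10021/347970) = 1/(770415601/347970) = 347970/770415601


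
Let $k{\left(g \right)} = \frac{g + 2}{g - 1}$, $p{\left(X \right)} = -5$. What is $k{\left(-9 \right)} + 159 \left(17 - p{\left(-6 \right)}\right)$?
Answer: $\frac{34987}{10} \approx 3498.7$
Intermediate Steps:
$k{\left(g \right)} = \frac{2 + g}{-1 + g}$
$k{\left(-9 \right)} + 159 \left(17 - p{\left(-6 \right)}\right) = \frac{2 - 9}{-1 - 9} + 159 \left(17 - -5\right) = \frac{1}{-10} \left(-7\right) + 159 \left(17 + 5\right) = \left(- \frac{1}{10}\right) \left(-7\right) + 159 \cdot 22 = \frac{7}{10} + 3498 = \frac{34987}{10}$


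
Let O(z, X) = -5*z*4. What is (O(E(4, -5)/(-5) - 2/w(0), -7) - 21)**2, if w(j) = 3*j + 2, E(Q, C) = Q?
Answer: 225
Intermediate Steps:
w(j) = 2 + 3*j
O(z, X) = -20*z
(O(E(4, -5)/(-5) - 2/w(0), -7) - 21)**2 = (-20*(4/(-5) - 2/(2 + 3*0)) - 21)**2 = (-20*(4*(-1/5) - 2/(2 + 0)) - 21)**2 = (-20*(-4/5 - 2/2) - 21)**2 = (-20*(-4/5 - 2*1/2) - 21)**2 = (-20*(-4/5 - 1) - 21)**2 = (-20*(-9/5) - 21)**2 = (36 - 21)**2 = 15**2 = 225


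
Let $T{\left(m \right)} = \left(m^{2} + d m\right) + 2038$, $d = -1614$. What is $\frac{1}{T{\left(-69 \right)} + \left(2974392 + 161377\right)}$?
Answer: $\frac{1}{3253934} \approx 3.0732 \cdot 10^{-7}$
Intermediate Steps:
$T{\left(m \right)} = 2038 + m^{2} - 1614 m$ ($T{\left(m \right)} = \left(m^{2} - 1614 m\right) + 2038 = 2038 + m^{2} - 1614 m$)
$\frac{1}{T{\left(-69 \right)} + \left(2974392 + 161377\right)} = \frac{1}{\left(2038 + \left(-69\right)^{2} - -111366\right) + \left(2974392 + 161377\right)} = \frac{1}{\left(2038 + 4761 + 111366\right) + 3135769} = \frac{1}{118165 + 3135769} = \frac{1}{3253934}$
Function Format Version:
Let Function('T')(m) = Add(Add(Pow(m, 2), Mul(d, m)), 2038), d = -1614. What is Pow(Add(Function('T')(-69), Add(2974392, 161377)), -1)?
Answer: Rational(1, 3253934) ≈ 3.0732e-7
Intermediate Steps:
Function('T')(m) = Add(2038, Pow(m, 2), Mul(-1614, m)) (Function('T')(m) = Add(Add(Pow(m, 2), Mul(-1614, m)), 2038) = Add(2038, Pow(m, 2), Mul(-1614, m)))
Pow(Add(Function('T')(-69), Add(2974392, 161377)), -1) = Pow(Add(Add(2038, Pow(-69, 2), Mul(-1614, -69)), Add(2974392, 161377)), -1) = Pow(Add(Add(2038, 4761, 111366), 3135769), -1) = Pow(Add(118165, 3135769), -1) = Pow(3253934, -1) = Rational(1, 3253934)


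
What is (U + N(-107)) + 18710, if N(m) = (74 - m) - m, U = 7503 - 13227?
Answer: 13274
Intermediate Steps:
U = -5724
N(m) = 74 - 2*m
(U + N(-107)) + 18710 = (-5724 + (74 - 2*(-107))) + 18710 = (-5724 + (74 + 214)) + 18710 = (-5724 + 288) + 18710 = -5436 + 18710 = 13274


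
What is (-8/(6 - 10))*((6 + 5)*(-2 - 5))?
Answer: -154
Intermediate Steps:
(-8/(6 - 10))*((6 + 5)*(-2 - 5)) = (-8/(-4))*(11*(-7)) = -8*(-¼)*(-77) = 2*(-77) = -154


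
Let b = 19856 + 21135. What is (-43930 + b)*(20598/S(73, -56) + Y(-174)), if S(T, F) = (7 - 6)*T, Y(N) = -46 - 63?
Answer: -37151899/73 ≈ -5.0893e+5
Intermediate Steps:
Y(N) = -109
b = 40991
S(T, F) = T (S(T, F) = 1*T = T)
(-43930 + b)*(20598/S(73, -56) + Y(-174)) = (-43930 + 40991)*(20598/73 - 109) = -2939*(20598*(1/73) - 109) = -2939*(20598/73 - 109) = -2939*12641/73 = -37151899/73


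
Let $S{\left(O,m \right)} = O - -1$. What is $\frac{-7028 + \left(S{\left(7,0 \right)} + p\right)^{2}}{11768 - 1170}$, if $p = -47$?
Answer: $- \frac{5507}{10598} \approx -0.51963$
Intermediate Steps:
$S{\left(O,m \right)} = 1 + O$ ($S{\left(O,m \right)} = O + 1 = 1 + O$)
$\frac{-7028 + \left(S{\left(7,0 \right)} + p\right)^{2}}{11768 - 1170} = \frac{-7028 + \left(\left(1 + 7\right) - 47\right)^{2}}{11768 - 1170} = \frac{-7028 + \left(8 - 47\right)^{2}}{10598} = \left(-7028 + \left(-39\right)^{2}\right) \frac{1}{10598} = \left(-7028 + 1521\right) \frac{1}{10598} = \left(-5507\right) \frac{1}{10598} = - \frac{5507}{10598}$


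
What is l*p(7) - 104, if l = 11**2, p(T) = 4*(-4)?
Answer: -2040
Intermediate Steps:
p(T) = -16
l = 121
l*p(7) - 104 = 121*(-16) - 104 = -1936 - 104 = -2040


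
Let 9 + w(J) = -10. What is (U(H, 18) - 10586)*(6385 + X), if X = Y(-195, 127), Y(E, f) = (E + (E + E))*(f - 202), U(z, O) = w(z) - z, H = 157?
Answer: -540898120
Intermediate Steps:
w(J) = -19 (w(J) = -9 - 10 = -19)
U(z, O) = -19 - z
Y(E, f) = 3*E*(-202 + f) (Y(E, f) = (E + 2*E)*(-202 + f) = (3*E)*(-202 + f) = 3*E*(-202 + f))
X = 43875 (X = 3*(-195)*(-202 + 127) = 3*(-195)*(-75) = 43875)
(U(H, 18) - 10586)*(6385 + X) = ((-19 - 1*157) - 10586)*(6385 + 43875) = ((-19 - 157) - 10586)*50260 = (-176 - 10586)*50260 = -10762*50260 = -540898120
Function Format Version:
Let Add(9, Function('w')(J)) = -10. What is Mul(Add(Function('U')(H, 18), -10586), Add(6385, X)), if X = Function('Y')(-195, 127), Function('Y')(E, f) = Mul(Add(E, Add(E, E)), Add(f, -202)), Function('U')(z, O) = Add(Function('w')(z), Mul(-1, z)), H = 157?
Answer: -540898120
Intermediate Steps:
Function('w')(J) = -19 (Function('w')(J) = Add(-9, -10) = -19)
Function('U')(z, O) = Add(-19, Mul(-1, z))
Function('Y')(E, f) = Mul(3, E, Add(-202, f)) (Function('Y')(E, f) = Mul(Add(E, Mul(2, E)), Add(-202, f)) = Mul(Mul(3, E), Add(-202, f)) = Mul(3, E, Add(-202, f)))
X = 43875 (X = Mul(3, -195, Add(-202, 127)) = Mul(3, -195, -75) = 43875)
Mul(Add(Function('U')(H, 18), -10586), Add(6385, X)) = Mul(Add(Add(-19, Mul(-1, 157)), -10586), Add(6385, 43875)) = Mul(Add(Add(-19, -157), -10586), 50260) = Mul(Add(-176, -10586), 50260) = Mul(-10762, 50260) = -540898120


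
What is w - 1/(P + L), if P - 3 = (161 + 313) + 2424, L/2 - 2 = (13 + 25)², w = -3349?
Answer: -19400758/5793 ≈ -3349.0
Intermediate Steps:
L = 2892 (L = 4 + 2*(13 + 25)² = 4 + 2*38² = 4 + 2*1444 = 4 + 2888 = 2892)
P = 2901 (P = 3 + ((161 + 313) + 2424) = 3 + (474 + 2424) = 3 + 2898 = 2901)
w - 1/(P + L) = -3349 - 1/(2901 + 2892) = -3349 - 1/5793 = -19400758/5793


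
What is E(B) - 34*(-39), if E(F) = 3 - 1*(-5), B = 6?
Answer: 1334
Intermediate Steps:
E(F) = 8 (E(F) = 3 + 5 = 8)
E(B) - 34*(-39) = 8 - 34*(-39) = 8 + 1326 = 1334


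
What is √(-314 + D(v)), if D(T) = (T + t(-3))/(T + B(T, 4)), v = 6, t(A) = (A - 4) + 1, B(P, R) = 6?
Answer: I*√314 ≈ 17.72*I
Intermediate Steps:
t(A) = -3 + A (t(A) = (-4 + A) + 1 = -3 + A)
D(T) = (-6 + T)/(6 + T) (D(T) = (T + (-3 - 3))/(T + 6) = (T - 6)/(6 + T) = (-6 + T)/(6 + T))
√(-314 + D(v)) = √(-314 + (-6 + 6)/(6 + 6)) = √(-314 + 0/12) = √(-314 + (1/12)*0) = √(-314 + 0) = √(-314) = I*√314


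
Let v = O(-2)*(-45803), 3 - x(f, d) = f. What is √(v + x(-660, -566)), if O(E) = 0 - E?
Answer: I*√90943 ≈ 301.57*I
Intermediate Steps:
O(E) = -E
x(f, d) = 3 - f
v = -91606 (v = -1*(-2)*(-45803) = 2*(-45803) = -91606)
√(v + x(-660, -566)) = √(-91606 + (3 - 1*(-660))) = √(-91606 + (3 + 660)) = √(-91606 + 663) = √(-90943) = I*√90943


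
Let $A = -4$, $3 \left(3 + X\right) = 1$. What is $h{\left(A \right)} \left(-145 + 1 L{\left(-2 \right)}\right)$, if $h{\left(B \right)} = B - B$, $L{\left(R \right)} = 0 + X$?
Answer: $0$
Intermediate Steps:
$X = - \frac{8}{3}$ ($X = -3 + \frac{1}{3} \cdot 1 = -3 + \frac{1}{3} = - \frac{8}{3} \approx -2.6667$)
$L{\left(R \right)} = - \frac{8}{3}$ ($L{\left(R \right)} = 0 - \frac{8}{3} = - \frac{8}{3}$)
$h{\left(B \right)} = 0$
$h{\left(A \right)} \left(-145 + 1 L{\left(-2 \right)}\right) = 0 \left(-145 + 1 \left(- \frac{8}{3}\right)\right) = 0 \left(-145 - \frac{8}{3}\right) = 0 \left(- \frac{443}{3}\right) = 0$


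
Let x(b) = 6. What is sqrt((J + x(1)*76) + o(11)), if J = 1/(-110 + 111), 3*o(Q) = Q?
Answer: sqrt(4146)/3 ≈ 21.463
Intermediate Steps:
o(Q) = Q/3
J = 1 (J = 1/1 = 1)
sqrt((J + x(1)*76) + o(11)) = sqrt((1 + 6*76) + (1/3)*11) = sqrt((1 + 456) + 11/3) = sqrt(457 + 11/3) = sqrt(1382/3) = sqrt(4146)/3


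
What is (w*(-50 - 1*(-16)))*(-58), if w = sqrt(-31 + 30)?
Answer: 1972*I ≈ 1972.0*I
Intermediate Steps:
w = I (w = sqrt(-1) = I ≈ 1.0*I)
(w*(-50 - 1*(-16)))*(-58) = (I*(-50 - 1*(-16)))*(-58) = (I*(-50 + 16))*(-58) = (I*(-34))*(-58) = -34*I*(-58) = 1972*I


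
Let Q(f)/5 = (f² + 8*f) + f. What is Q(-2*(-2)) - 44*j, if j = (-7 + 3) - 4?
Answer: 612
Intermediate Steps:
Q(f) = 5*f² + 45*f (Q(f) = 5*((f² + 8*f) + f) = 5*(f² + 9*f) = 5*f² + 45*f)
j = -8 (j = -4 - 4 = -8)
Q(-2*(-2)) - 44*j = 5*(-2*(-2))*(9 - 2*(-2)) - 44*(-8) = 5*4*(9 + 4) + 352 = 5*4*13 + 352 = 260 + 352 = 612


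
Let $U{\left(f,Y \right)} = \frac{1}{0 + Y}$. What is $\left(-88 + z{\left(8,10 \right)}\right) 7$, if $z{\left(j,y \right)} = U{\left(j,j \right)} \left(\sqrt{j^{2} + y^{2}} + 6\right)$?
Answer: $- \frac{2443}{4} + \frac{7 \sqrt{41}}{4} \approx -599.54$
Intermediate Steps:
$U{\left(f,Y \right)} = \frac{1}{Y}$
$z{\left(j,y \right)} = \frac{6 + \sqrt{j^{2} + y^{2}}}{j}$ ($z{\left(j,y \right)} = \frac{\sqrt{j^{2} + y^{2}} + 6}{j} = \frac{6 + \sqrt{j^{2} + y^{2}}}{j}$)
$\left(-88 + z{\left(8,10 \right)}\right) 7 = \left(-88 + \frac{6 + \sqrt{8^{2} + 10^{2}}}{8}\right) 7 = \left(-88 + \frac{6 + \sqrt{64 + 100}}{8}\right) 7 = \left(-88 + \frac{6 + \sqrt{164}}{8}\right) 7 = \left(-88 + \frac{6 + 2 \sqrt{41}}{8}\right) 7 = \left(-88 + \left(\frac{3}{4} + \frac{\sqrt{41}}{4}\right)\right) 7 = \left(- \frac{349}{4} + \frac{\sqrt{41}}{4}\right) 7 = - \frac{2443}{4} + \frac{7 \sqrt{41}}{4}$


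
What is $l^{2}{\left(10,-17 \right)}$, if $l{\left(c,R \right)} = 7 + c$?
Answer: $289$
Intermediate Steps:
$l^{2}{\left(10,-17 \right)} = \left(7 + 10\right)^{2} = 17^{2} = 289$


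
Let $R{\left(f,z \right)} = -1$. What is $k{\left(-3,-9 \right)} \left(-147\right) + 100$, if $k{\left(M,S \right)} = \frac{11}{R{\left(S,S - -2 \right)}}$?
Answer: $1717$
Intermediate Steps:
$k{\left(M,S \right)} = -11$ ($k{\left(M,S \right)} = \frac{11}{-1} = 11 \left(-1\right) = -11$)
$k{\left(-3,-9 \right)} \left(-147\right) + 100 = \left(-11\right) \left(-147\right) + 100 = 1617 + 100 = 1717$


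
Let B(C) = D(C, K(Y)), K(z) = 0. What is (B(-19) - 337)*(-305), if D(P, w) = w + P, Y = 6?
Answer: 108580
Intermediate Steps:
D(P, w) = P + w
B(C) = C (B(C) = C + 0 = C)
(B(-19) - 337)*(-305) = (-19 - 337)*(-305) = -356*(-305) = 108580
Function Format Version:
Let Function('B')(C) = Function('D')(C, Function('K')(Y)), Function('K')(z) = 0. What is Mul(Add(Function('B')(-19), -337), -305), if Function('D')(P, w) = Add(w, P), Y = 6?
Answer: 108580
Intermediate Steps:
Function('D')(P, w) = Add(P, w)
Function('B')(C) = C (Function('B')(C) = Add(C, 0) = C)
Mul(Add(Function('B')(-19), -337), -305) = Mul(Add(-19, -337), -305) = Mul(-356, -305) = 108580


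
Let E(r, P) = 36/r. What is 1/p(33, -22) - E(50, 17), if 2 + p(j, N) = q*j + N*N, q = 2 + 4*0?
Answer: -9839/13700 ≈ -0.71817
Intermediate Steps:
q = 2 (q = 2 + 0 = 2)
p(j, N) = -2 + N**2 + 2*j (p(j, N) = -2 + (2*j + N*N) = -2 + (2*j + N**2) = -2 + (N**2 + 2*j) = -2 + N**2 + 2*j)
1/p(33, -22) - E(50, 17) = 1/(-2 + (-22)**2 + 2*33) - 36/50 = 1/(-2 + 484 + 66) - 36/50 = 1/548 - 1*18/25 = 1/548 - 18/25 = -9839/13700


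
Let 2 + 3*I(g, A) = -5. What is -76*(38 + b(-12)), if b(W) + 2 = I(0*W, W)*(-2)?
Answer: -9272/3 ≈ -3090.7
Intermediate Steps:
I(g, A) = -7/3 (I(g, A) = -2/3 + (1/3)*(-5) = -2/3 - 5/3 = -7/3)
b(W) = 8/3 (b(W) = -2 - 7/3*(-2) = -2 + 14/3 = 8/3)
-76*(38 + b(-12)) = -76*(38 + 8/3) = -76*122/3 = -9272/3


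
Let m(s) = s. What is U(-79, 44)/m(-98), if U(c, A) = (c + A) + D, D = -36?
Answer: 71/98 ≈ 0.72449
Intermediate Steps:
U(c, A) = -36 + A + c (U(c, A) = (c + A) - 36 = (A + c) - 36 = -36 + A + c)
U(-79, 44)/m(-98) = (-36 + 44 - 79)/(-98) = -71*(-1/98) = 71/98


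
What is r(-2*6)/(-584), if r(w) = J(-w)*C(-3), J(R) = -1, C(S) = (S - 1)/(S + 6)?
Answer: -1/438 ≈ -0.0022831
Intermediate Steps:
C(S) = (-1 + S)/(6 + S)
r(w) = 4/3 (r(w) = -(-1 - 3)/(6 - 3) = -(-4)/3 = -1*(-4/3) = 4/3)
r(-2*6)/(-584) = (4/3)/(-584) = (4/3)*(-1/584) = -1/438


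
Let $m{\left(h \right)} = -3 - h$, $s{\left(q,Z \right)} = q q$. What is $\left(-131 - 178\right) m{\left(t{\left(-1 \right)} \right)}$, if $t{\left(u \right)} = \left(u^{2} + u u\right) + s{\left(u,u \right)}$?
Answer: $1854$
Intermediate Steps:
$s{\left(q,Z \right)} = q^{2}$
$t{\left(u \right)} = 3 u^{2}$ ($t{\left(u \right)} = \left(u^{2} + u u\right) + u^{2} = \left(u^{2} + u^{2}\right) + u^{2} = 2 u^{2} + u^{2} = 3 u^{2}$)
$\left(-131 - 178\right) m{\left(t{\left(-1 \right)} \right)} = \left(-131 - 178\right) \left(-3 - 3 \left(-1\right)^{2}\right) = - 309 \left(-3 - 3 \cdot 1\right) = - 309 \left(-3 - 3\right) = \left(-309\right) \left(-6\right) = 1854$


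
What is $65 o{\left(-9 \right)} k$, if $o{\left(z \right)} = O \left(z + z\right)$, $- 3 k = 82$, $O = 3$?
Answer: $95940$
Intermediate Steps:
$k = - \frac{82}{3}$ ($k = \left(- \frac{1}{3}\right) 82 = - \frac{82}{3} \approx -27.333$)
$o{\left(z \right)} = 6 z$ ($o{\left(z \right)} = 3 \left(z + z\right) = 3 \cdot 2 z = 6 z$)
$65 o{\left(-9 \right)} k = 65 \cdot 6 \left(-9\right) \left(- \frac{82}{3}\right) = 65 \left(-54\right) \left(- \frac{82}{3}\right) = \left(-3510\right) \left(- \frac{82}{3}\right) = 95940$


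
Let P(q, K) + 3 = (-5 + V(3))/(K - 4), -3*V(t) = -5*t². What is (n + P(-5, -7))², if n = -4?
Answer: 7569/121 ≈ 62.554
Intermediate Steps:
V(t) = 5*t²/3 (V(t) = -(-5)*t²/3 = 5*t²/3)
P(q, K) = -3 + 10/(-4 + K) (P(q, K) = -3 + (-5 + (5/3)*3²)/(K - 4) = -3 + (-5 + (5/3)*9)/(-4 + K) = -3 + (-5 + 15)/(-4 + K) = -3 + 10/(-4 + K))
(n + P(-5, -7))² = (-4 + (22 - 3*(-7))/(-4 - 7))² = (-4 + (22 + 21)/(-11))² = (-4 - 1/11*43)² = (-4 - 43/11)² = (-87/11)² = 7569/121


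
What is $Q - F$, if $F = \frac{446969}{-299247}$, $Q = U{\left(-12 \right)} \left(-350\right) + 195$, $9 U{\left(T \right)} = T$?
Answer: $\frac{66149578}{99749} \approx 663.16$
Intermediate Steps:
$U{\left(T \right)} = \frac{T}{9}$
$Q = \frac{1985}{3}$ ($Q = \frac{1}{9} \left(-12\right) \left(-350\right) + 195 = \left(- \frac{4}{3}\right) \left(-350\right) + 195 = \frac{1400}{3} + 195 = \frac{1985}{3} \approx 661.67$)
$F = - \frac{446969}{299247}$ ($F = 446969 \left(- \frac{1}{299247}\right) = - \frac{446969}{299247} \approx -1.4936$)
$Q - F = \frac{1985}{3} - - \frac{446969}{299247} = \frac{1985}{3} + \frac{446969}{299247} = \frac{66149578}{99749}$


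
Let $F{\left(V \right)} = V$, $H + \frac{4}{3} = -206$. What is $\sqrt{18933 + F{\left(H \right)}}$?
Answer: $\frac{\sqrt{168531}}{3} \approx 136.84$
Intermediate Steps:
$H = - \frac{622}{3}$ ($H = - \frac{4}{3} - 206 = - \frac{622}{3} \approx -207.33$)
$\sqrt{18933 + F{\left(H \right)}} = \sqrt{18933 - \frac{622}{3}} = \sqrt{\frac{56177}{3}} = \frac{\sqrt{168531}}{3}$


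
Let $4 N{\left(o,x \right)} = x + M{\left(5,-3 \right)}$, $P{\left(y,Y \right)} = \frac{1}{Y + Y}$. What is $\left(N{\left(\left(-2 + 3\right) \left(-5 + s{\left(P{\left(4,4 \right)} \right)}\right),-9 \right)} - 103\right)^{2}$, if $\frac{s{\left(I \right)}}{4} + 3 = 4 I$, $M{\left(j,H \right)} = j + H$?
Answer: $\frac{175561}{16} \approx 10973.0$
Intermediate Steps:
$M{\left(j,H \right)} = H + j$
$P{\left(y,Y \right)} = \frac{1}{2 Y}$
$s{\left(I \right)} = -12 + 16 I$ ($s{\left(I \right)} = -12 + 4 \cdot 4 I = -12 + 16 I$)
$N{\left(o,x \right)} = \frac{1}{2} + \frac{x}{4}$ ($N{\left(o,x \right)} = \frac{x + \left(-3 + 5\right)}{4} = \frac{x + 2}{4} = \frac{2 + x}{4} = \frac{1}{2} + \frac{x}{4}$)
$\left(N{\left(\left(-2 + 3\right) \left(-5 + s{\left(P{\left(4,4 \right)} \right)}\right),-9 \right)} - 103\right)^{2} = \left(\left(\frac{1}{2} + \frac{1}{4} \left(-9\right)\right) - 103\right)^{2} = \left(\left(\frac{1}{2} - \frac{9}{4}\right) - 103\right)^{2} = \left(- \frac{7}{4} - 103\right)^{2} = \left(- \frac{419}{4}\right)^{2} = \frac{175561}{16}$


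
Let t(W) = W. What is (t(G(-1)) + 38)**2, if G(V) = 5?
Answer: 1849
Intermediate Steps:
(t(G(-1)) + 38)**2 = (5 + 38)**2 = 43**2 = 1849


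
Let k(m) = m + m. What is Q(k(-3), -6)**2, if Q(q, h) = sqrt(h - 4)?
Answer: -10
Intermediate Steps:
k(m) = 2*m
Q(q, h) = sqrt(-4 + h)
Q(k(-3), -6)**2 = (sqrt(-4 - 6))**2 = (sqrt(-10))**2 = (I*sqrt(10))**2 = -10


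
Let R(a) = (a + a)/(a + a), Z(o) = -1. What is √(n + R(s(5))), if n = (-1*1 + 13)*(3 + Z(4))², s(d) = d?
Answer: 7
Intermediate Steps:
R(a) = 1 (R(a) = (2*a)/((2*a)) = (2*a)*(1/(2*a)) = 1)
n = 48 (n = (-1*1 + 13)*(3 - 1)² = (-1 + 13)*2² = 12*4 = 48)
√(n + R(s(5))) = √(48 + 1) = √49 = 7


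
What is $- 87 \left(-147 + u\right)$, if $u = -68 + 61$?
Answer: $13398$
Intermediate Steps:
$u = -7$
$- 87 \left(-147 + u\right) = - 87 \left(-147 - 7\right) = \left(-87\right) \left(-154\right) = 13398$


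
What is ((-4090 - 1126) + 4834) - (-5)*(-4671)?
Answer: -23737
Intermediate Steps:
((-4090 - 1126) + 4834) - (-5)*(-4671) = (-5216 + 4834) - 1*23355 = -382 - 23355 = -23737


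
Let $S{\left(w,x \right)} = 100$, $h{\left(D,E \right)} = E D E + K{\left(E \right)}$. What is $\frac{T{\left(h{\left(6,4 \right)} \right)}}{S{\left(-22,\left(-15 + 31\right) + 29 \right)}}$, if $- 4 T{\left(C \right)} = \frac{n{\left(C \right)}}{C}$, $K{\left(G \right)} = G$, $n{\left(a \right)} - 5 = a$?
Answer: $- \frac{21}{8000} \approx -0.002625$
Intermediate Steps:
$n{\left(a \right)} = 5 + a$
$h{\left(D,E \right)} = E + D E^{2}$ ($h{\left(D,E \right)} = E D E + E = D E E + E = D E^{2} + E = E + D E^{2}$)
$T{\left(C \right)} = - \frac{5 + C}{4 C}$ ($T{\left(C \right)} = - \frac{\left(5 + C\right) \frac{1}{C}}{4} = - \frac{\frac{1}{C} \left(5 + C\right)}{4} = - \frac{5 + C}{4 C}$)
$\frac{T{\left(h{\left(6,4 \right)} \right)}}{S{\left(-22,\left(-15 + 31\right) + 29 \right)}} = \frac{\frac{1}{4} \frac{1}{4 \left(1 + 6 \cdot 4\right)} \left(-5 - 4 \left(1 + 6 \cdot 4\right)\right)}{100} = \frac{-5 - 4 \left(1 + 24\right)}{4 \cdot 4 \left(1 + 24\right)} \frac{1}{100} = \frac{-5 - 4 \cdot 25}{4 \cdot 4 \cdot 25} \cdot \frac{1}{100} = \frac{-5 - 100}{4 \cdot 100} \cdot \frac{1}{100} = \frac{1}{4} \cdot \frac{1}{100} \left(-5 - 100\right) \frac{1}{100} = \frac{1}{4} \cdot \frac{1}{100} \left(-105\right) \frac{1}{100} = \left(- \frac{21}{80}\right) \frac{1}{100} = - \frac{21}{8000}$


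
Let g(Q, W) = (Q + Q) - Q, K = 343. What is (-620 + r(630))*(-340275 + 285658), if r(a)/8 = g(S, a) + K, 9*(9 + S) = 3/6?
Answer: -1008885224/9 ≈ -1.1210e+8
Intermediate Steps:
S = -161/18 (S = -9 + (3/6)/9 = -9 + (3*(⅙))/9 = -9 + (⅑)*(½) = -9 + 1/18 = -161/18 ≈ -8.9444)
g(Q, W) = Q (g(Q, W) = 2*Q - Q = Q)
r(a) = 24052/9 (r(a) = 8*(-161/18 + 343) = 8*(6013/18) = 24052/9)
(-620 + r(630))*(-340275 + 285658) = (-620 + 24052/9)*(-340275 + 285658) = (18472/9)*(-54617) = -1008885224/9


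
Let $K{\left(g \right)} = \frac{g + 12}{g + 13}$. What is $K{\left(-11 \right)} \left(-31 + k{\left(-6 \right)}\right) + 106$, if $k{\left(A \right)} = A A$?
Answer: $\frac{217}{2} \approx 108.5$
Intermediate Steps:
$k{\left(A \right)} = A^{2}$
$K{\left(g \right)} = \frac{12 + g}{13 + g}$
$K{\left(-11 \right)} \left(-31 + k{\left(-6 \right)}\right) + 106 = \frac{12 - 11}{13 - 11} \left(-31 + \left(-6\right)^{2}\right) + 106 = \frac{1}{2} \cdot 1 \left(-31 + 36\right) + 106 = \frac{1}{2} \cdot 1 \cdot 5 + 106 = \frac{1}{2} \cdot 5 + 106 = \frac{5}{2} + 106 = \frac{217}{2}$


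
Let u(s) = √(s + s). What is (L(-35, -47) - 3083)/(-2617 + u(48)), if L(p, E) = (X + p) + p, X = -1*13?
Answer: 8285422/6848593 + 12664*√6/6848593 ≈ 1.2143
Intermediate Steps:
u(s) = √2*√s (u(s) = √(2*s) = √2*√s)
X = -13
L(p, E) = -13 + 2*p (L(p, E) = (-13 + p) + p = -13 + 2*p)
(L(-35, -47) - 3083)/(-2617 + u(48)) = ((-13 + 2*(-35)) - 3083)/(-2617 + √2*√48) = ((-13 - 70) - 3083)/(-2617 + √2*(4*√3)) = (-83 - 3083)/(-2617 + 4*√6) = -3166/(-2617 + 4*√6)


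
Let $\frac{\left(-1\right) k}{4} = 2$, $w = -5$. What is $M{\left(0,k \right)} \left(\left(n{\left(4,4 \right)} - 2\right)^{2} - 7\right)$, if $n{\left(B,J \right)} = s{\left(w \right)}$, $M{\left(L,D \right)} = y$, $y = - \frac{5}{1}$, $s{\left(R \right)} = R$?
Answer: $-210$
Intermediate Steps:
$k = -8$ ($k = \left(-4\right) 2 = -8$)
$y = -5$ ($y = \left(-5\right) 1 = -5$)
$M{\left(L,D \right)} = -5$
$n{\left(B,J \right)} = -5$
$M{\left(0,k \right)} \left(\left(n{\left(4,4 \right)} - 2\right)^{2} - 7\right) = - 5 \left(\left(-5 - 2\right)^{2} - 7\right) = - 5 \left(\left(-7\right)^{2} - 7\right) = - 5 \left(49 - 7\right) = \left(-5\right) 42 = -210$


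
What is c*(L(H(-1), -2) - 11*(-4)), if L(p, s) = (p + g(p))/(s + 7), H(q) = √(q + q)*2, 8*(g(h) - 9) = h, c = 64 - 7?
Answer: 13053/5 + 513*I*√2/20 ≈ 2610.6 + 36.275*I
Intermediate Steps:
c = 57
g(h) = 9 + h/8
H(q) = 2*√2*√q (H(q) = √(2*q)*2 = (√2*√q)*2 = 2*√2*√q)
L(p, s) = (9 + 9*p/8)/(7 + s) (L(p, s) = (p + (9 + p/8))/(s + 7) = (9 + 9*p/8)/(7 + s))
c*(L(H(-1), -2) - 11*(-4)) = 57*(9*(8 + 2*√2*√(-1))/(8*(7 - 2)) - 11*(-4)) = 57*((9/8)*(8 + 2*√2*I)/5 + 44) = 57*((9/8)*(⅕)*(8 + 2*I*√2) + 44) = 57*((9/5 + 9*I*√2/20) + 44) = 57*(229/5 + 9*I*√2/20) = 13053/5 + 513*I*√2/20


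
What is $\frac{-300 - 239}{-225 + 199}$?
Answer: $\frac{539}{26} \approx 20.731$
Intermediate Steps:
$\frac{-300 - 239}{-225 + 199} = - \frac{539}{-26} = \left(-539\right) \left(- \frac{1}{26}\right) = \frac{539}{26}$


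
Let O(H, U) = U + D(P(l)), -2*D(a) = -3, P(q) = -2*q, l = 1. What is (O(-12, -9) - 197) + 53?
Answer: -303/2 ≈ -151.50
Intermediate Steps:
D(a) = 3/2 (D(a) = -½*(-3) = 3/2)
O(H, U) = 3/2 + U (O(H, U) = U + 3/2 = 3/2 + U)
(O(-12, -9) - 197) + 53 = ((3/2 - 9) - 197) + 53 = (-15/2 - 197) + 53 = -409/2 + 53 = -303/2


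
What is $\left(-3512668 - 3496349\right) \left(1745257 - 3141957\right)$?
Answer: $9789494043900$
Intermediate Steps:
$\left(-3512668 - 3496349\right) \left(1745257 - 3141957\right) = \left(-7009017\right) \left(-1396700\right) = 9789494043900$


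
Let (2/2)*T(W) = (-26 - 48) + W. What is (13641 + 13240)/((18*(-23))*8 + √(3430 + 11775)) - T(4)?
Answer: 677759858/10954139 - 26881*√15205/10954139 ≈ 61.570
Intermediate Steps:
T(W) = -74 + W (T(W) = (-26 - 48) + W = -74 + W)
(13641 + 13240)/((18*(-23))*8 + √(3430 + 11775)) - T(4) = (13641 + 13240)/((18*(-23))*8 + √(3430 + 11775)) - (-74 + 4) = 26881/(-414*8 + √15205) - 1*(-70) = 26881/(-3312 + √15205) + 70 = 70 + 26881/(-3312 + √15205)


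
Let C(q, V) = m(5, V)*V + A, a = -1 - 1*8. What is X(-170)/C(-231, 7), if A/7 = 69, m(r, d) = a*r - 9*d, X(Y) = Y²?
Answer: -28900/273 ≈ -105.86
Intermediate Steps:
a = -9 (a = -1 - 8 = -9)
m(r, d) = -9*d - 9*r (m(r, d) = -9*r - 9*d = -9*d - 9*r)
A = 483 (A = 7*69 = 483)
C(q, V) = 483 + V*(-45 - 9*V) (C(q, V) = (-9*V - 9*5)*V + 483 = (-9*V - 45)*V + 483 = (-45 - 9*V)*V + 483 = V*(-45 - 9*V) + 483 = 483 + V*(-45 - 9*V))
X(-170)/C(-231, 7) = (-170)²/(483 - 9*7*(5 + 7)) = 28900/(483 - 9*7*12) = 28900/(483 - 756) = 28900/(-273) = 28900*(-1/273) = -28900/273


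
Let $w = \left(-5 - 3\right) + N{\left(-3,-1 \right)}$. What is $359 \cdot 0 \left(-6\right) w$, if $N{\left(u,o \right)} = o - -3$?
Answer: $0$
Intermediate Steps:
$N{\left(u,o \right)} = 3 + o$ ($N{\left(u,o \right)} = o + 3 = 3 + o$)
$w = -6$ ($w = \left(-5 - 3\right) + \left(3 - 1\right) = -8 + 2 = -6$)
$359 \cdot 0 \left(-6\right) w = 359 \cdot 0 \left(-6\right) \left(-6\right) = 359 \cdot 0 \left(-6\right) = 359 \cdot 0 = 0$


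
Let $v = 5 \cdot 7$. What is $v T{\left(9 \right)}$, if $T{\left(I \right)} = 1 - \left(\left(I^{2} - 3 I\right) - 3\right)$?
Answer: $-1750$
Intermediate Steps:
$v = 35$
$T{\left(I \right)} = 4 - I^{2} + 3 I$ ($T{\left(I \right)} = 1 - \left(-3 + I^{2} - 3 I\right) = 1 + \left(3 - I^{2} + 3 I\right) = 4 - I^{2} + 3 I$)
$v T{\left(9 \right)} = 35 \left(4 - 9^{2} + 3 \cdot 9\right) = 35 \left(4 - 81 + 27\right) = 35 \left(-50\right) = -1750$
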